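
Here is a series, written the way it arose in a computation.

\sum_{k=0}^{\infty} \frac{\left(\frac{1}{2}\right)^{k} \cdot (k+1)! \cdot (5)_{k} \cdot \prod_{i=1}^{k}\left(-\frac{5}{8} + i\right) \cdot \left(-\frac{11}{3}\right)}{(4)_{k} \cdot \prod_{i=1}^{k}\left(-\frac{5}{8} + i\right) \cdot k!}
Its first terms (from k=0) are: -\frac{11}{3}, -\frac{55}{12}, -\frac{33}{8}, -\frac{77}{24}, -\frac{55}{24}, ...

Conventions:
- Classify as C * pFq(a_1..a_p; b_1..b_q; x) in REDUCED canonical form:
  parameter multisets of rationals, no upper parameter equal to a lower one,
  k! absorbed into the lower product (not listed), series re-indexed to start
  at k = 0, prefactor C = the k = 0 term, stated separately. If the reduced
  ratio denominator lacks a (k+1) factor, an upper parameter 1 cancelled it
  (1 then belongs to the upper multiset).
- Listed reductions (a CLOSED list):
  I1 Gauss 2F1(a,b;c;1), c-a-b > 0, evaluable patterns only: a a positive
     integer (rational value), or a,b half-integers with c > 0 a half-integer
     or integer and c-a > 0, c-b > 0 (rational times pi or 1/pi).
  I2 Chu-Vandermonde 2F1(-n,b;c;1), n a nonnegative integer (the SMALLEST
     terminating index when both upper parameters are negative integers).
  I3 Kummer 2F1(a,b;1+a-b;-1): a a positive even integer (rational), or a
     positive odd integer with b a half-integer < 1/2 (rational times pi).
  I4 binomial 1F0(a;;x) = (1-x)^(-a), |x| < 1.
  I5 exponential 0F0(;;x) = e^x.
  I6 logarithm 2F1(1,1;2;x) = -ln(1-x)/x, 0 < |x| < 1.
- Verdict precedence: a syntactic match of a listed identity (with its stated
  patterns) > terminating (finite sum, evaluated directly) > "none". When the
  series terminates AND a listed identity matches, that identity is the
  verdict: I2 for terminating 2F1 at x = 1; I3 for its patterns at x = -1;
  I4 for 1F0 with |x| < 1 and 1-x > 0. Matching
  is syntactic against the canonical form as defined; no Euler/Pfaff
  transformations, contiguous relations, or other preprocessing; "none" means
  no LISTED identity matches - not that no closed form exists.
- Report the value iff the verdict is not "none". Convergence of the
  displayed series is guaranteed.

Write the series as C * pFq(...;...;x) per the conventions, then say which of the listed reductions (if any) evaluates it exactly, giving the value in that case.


x = \frac{1}{2} here; the reduced form reads 2F1, upper {2, 5}, lower {4}, C = -\frac{11}{3}. Verdict: none - this 2F1 at x = \frac{1}{2} matches no listed pattern, and upper {2, 5} holds no stopper.

The tell: from the first term -\frac{11}{3}: the factorial ratio (C = -11/3, x = 1/2) (k+a-1)!/(a-1)! is a rising factorial (a)_k.
Ratio: r(k) = \frac{1}{2} * (k+2) (k+5) / [(k+4) (k+1)] ; factor over Q: parameters, x = \frac{1}{2}, and C = -\frac{11}{3}.


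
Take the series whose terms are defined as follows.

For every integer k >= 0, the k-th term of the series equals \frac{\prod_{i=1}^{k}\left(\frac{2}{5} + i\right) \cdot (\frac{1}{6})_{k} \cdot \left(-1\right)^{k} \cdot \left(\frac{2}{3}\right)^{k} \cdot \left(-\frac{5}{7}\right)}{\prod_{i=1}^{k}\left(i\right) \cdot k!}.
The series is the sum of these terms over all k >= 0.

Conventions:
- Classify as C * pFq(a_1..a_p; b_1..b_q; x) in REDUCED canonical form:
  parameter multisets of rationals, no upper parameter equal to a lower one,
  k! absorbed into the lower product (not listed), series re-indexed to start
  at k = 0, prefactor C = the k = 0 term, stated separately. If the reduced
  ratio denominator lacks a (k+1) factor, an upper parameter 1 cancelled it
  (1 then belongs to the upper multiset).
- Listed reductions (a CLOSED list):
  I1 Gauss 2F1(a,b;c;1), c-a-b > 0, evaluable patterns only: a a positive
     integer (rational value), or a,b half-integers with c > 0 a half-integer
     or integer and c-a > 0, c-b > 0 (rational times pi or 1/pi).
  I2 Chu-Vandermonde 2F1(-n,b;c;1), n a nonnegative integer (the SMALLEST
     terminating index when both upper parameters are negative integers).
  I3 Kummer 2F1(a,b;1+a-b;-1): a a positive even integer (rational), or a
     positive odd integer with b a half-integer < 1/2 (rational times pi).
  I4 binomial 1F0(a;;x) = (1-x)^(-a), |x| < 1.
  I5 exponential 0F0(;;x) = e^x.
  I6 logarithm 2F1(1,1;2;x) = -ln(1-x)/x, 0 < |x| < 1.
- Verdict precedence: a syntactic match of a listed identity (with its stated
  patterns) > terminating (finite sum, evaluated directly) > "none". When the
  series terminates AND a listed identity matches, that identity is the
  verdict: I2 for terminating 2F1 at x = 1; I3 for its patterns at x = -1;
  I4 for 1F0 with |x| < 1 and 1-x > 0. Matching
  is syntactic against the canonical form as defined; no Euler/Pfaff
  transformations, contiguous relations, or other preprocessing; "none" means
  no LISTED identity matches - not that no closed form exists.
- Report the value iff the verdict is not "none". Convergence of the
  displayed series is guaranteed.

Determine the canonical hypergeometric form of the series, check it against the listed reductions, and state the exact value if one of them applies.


Structural cue: x = -\frac{2}{3} and the lower running product (C = -5/7, x = -2/3) is a rising factorial.
Step ratio: r(k) = -\frac{2}{3} * (k+\frac{1}{6}) (k+\frac{7}{5}) / [(k+1) (k+1)] - rational in k. x = -\frac{2}{3}; t_0 = -\frac{5}{7}; negate the roots.

Classification (C = -\frac{5}{7}): 2F1 with upper {\frac{1}{6}, \frac{7}{5}}, lower {1}, argument x = -\frac{2}{3}. Verdict: none - this 2F1 at x = -\frac{2}{3} matches no listed pattern, and upper {\frac{1}{6}, \frac{7}{5}} holds no stopper.


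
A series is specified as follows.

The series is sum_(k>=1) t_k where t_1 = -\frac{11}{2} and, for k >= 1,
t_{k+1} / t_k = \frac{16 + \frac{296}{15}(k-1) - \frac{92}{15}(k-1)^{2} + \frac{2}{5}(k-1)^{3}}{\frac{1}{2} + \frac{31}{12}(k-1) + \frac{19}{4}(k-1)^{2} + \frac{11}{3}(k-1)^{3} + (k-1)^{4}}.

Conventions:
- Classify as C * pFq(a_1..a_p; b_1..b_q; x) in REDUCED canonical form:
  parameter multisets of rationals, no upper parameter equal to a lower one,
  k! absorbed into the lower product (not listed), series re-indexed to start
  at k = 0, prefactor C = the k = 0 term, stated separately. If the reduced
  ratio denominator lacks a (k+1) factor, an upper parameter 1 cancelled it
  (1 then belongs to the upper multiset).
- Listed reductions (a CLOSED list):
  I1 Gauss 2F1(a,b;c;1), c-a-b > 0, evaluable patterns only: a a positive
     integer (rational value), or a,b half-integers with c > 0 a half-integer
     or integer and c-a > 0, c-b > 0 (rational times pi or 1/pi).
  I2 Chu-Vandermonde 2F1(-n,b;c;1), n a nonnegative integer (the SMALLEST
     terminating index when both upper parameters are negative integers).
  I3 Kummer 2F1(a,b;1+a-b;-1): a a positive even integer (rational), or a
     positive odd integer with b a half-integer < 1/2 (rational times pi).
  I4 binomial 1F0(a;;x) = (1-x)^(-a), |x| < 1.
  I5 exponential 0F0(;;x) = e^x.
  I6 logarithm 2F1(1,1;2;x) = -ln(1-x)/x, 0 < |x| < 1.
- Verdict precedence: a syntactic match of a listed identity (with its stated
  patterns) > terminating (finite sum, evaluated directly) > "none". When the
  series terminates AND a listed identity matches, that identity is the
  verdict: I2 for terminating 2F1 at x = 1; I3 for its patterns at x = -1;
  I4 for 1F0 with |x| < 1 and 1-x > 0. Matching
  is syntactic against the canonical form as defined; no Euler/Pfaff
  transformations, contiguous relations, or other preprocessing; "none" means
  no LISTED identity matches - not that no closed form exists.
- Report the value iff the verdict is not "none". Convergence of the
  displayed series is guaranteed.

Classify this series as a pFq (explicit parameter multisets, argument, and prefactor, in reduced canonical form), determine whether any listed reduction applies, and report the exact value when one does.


The series (x = \frac{2}{5}) is 2F2: upper {-10, -6}, lower {\frac{1}{2}, \frac{3}{2}}, prefactor -\frac{11}{2}. Verdict: terminating - the sum ends at index 6 because -6 is a negative integer; exact evaluation follows. Its exact value is -\frac{101159182463}{120656250}.

Key step: x = \frac{2}{5} and the ratio is unreduced: k + 2/3 divides both sides (C = -11/2, x = 2/5).
Term ratio: r(k) = \frac{2}{5} * (k-10) (k-6) / [(k+\frac{1}{2}) (k+\frac{3}{2}) (k+1)] - rational in k. x = \frac{2}{5}; t_0 = -\frac{11}{2}; negate the roots.


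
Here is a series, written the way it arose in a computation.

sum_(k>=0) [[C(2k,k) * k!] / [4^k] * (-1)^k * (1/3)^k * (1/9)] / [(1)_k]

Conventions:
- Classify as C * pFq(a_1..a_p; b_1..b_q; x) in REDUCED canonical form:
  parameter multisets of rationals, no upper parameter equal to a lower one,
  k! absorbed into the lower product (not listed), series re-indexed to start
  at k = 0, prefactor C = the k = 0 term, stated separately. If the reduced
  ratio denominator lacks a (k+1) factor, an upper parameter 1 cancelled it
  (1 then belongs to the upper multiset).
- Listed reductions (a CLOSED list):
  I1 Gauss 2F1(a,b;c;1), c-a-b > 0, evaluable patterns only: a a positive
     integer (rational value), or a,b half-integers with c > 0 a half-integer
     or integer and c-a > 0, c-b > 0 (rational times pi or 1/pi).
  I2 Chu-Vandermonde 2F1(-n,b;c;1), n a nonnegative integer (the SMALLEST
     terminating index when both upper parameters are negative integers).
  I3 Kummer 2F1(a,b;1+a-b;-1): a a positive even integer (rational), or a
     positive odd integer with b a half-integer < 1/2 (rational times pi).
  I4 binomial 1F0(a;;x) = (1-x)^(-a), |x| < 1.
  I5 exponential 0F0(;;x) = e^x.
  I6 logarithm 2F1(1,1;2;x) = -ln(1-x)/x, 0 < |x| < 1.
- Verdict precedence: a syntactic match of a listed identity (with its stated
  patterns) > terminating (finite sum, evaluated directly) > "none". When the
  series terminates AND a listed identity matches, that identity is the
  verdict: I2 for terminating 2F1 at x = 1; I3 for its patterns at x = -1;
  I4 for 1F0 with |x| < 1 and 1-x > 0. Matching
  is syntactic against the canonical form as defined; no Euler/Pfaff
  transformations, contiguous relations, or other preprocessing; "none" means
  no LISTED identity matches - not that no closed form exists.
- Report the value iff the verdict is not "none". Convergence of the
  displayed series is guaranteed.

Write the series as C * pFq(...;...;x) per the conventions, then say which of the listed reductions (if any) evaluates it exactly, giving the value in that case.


The series (x = -1/3) is 1F0: upper {1/2}, lower {-}, prefactor 1/9. Verdict: binomial (I4) matches (the 1F0 binomial series: exponent -1/2, x = -1/3). Value: (1/9) * (4/3)^(-1/2).

Structural cue: x = (-1/3) and C(2k,k) (C = 1/9, x = -1/3) equals 4^k (1/2)_k / k!.
Adjacent-term ratio: r(k) = (-1/3) * (k+1/2) / [(k+1)] ; factor over Q: parameters, x = (-1/3), and C = 1/9.


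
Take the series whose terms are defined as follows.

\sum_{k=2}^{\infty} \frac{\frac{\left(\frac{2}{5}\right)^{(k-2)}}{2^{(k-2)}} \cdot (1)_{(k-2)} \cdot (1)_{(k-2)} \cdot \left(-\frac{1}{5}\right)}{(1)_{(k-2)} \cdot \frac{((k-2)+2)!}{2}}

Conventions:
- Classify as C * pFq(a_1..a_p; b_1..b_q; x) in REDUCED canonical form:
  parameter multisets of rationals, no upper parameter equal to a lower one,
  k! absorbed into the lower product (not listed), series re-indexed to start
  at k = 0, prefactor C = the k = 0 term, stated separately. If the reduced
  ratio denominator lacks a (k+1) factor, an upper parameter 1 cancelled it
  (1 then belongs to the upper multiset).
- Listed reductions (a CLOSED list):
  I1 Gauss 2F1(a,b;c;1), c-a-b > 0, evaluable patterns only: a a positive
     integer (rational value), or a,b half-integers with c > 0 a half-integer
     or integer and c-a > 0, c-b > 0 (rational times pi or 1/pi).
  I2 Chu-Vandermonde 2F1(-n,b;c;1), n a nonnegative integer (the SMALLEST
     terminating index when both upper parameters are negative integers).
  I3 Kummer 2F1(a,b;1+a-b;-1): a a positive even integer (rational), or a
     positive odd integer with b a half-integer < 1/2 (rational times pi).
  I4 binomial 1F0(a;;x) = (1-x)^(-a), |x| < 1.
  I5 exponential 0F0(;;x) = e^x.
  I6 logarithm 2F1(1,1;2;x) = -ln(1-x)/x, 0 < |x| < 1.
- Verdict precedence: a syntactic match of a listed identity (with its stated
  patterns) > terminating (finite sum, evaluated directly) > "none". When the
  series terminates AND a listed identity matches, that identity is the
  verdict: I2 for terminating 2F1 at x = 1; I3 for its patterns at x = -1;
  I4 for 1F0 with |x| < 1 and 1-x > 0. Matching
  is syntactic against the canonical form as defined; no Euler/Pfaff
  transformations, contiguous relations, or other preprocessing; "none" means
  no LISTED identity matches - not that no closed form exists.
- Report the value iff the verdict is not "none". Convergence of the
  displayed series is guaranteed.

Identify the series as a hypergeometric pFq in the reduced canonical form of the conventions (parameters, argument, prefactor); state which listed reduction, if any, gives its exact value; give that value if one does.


With C = -\frac{1}{5}: the canonical form is 2F1(1, 1; 3; \frac{1}{5}). Verdict: none. A 2F1 with upper {1, 1} fits none of I1-I6 at x = \frac{1}{5}; the sum runs forever.

Key observation: with t_0 = -\frac{1}{5}, (1)_k (C = -1/5) is k! itself.
Adjacent-term ratio: r(k) = \frac{1}{5} * (k+1) (k+1) / [(k+3) (k+1)] - rational in k, leading ratio \frac{1}{5}; with t_0 = -\frac{1}{5}, classification follows.


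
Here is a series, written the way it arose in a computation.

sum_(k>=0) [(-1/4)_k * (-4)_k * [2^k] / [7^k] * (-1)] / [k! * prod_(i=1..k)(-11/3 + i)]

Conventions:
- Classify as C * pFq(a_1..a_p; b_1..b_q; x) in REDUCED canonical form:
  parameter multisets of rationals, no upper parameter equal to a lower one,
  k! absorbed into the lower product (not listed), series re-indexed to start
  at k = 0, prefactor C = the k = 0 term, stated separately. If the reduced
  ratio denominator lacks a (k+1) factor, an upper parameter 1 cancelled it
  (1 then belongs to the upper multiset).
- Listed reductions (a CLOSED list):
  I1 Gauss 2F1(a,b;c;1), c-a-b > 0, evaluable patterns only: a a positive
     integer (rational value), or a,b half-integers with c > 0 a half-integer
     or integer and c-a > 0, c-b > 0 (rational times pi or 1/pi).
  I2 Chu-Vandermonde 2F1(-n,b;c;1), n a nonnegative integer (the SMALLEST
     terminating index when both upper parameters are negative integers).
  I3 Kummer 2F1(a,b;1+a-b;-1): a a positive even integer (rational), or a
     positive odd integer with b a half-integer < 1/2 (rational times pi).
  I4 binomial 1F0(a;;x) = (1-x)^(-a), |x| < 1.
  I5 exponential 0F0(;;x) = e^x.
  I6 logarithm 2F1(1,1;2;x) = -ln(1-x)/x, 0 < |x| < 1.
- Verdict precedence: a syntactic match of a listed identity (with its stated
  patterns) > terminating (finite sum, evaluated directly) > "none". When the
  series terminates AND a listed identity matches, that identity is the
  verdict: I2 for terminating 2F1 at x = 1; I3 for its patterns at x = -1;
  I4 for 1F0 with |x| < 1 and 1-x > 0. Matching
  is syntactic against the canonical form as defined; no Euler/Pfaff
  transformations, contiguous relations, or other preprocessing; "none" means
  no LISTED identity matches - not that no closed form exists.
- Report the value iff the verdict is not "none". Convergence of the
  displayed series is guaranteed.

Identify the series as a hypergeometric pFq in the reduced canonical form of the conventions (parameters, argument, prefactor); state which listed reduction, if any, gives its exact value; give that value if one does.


With C = -1: the canonical form is 2F1(-4, -1/4; -8/3; 2/7). Verdict: terminating - upper parameter -4 makes this a finite sum (last index 4), evaluated exactly. Sum: -76213/87808.

Key observation: t_0 being -1, the two geometric factors (C = -1) combine into one argument.
Consecutive-term ratio: r(k) = (2/7) * (k-4) (k-1/4) / [(k-8/3) (k+1)] ; factor over Q: parameters, x = (2/7), and C = -1.


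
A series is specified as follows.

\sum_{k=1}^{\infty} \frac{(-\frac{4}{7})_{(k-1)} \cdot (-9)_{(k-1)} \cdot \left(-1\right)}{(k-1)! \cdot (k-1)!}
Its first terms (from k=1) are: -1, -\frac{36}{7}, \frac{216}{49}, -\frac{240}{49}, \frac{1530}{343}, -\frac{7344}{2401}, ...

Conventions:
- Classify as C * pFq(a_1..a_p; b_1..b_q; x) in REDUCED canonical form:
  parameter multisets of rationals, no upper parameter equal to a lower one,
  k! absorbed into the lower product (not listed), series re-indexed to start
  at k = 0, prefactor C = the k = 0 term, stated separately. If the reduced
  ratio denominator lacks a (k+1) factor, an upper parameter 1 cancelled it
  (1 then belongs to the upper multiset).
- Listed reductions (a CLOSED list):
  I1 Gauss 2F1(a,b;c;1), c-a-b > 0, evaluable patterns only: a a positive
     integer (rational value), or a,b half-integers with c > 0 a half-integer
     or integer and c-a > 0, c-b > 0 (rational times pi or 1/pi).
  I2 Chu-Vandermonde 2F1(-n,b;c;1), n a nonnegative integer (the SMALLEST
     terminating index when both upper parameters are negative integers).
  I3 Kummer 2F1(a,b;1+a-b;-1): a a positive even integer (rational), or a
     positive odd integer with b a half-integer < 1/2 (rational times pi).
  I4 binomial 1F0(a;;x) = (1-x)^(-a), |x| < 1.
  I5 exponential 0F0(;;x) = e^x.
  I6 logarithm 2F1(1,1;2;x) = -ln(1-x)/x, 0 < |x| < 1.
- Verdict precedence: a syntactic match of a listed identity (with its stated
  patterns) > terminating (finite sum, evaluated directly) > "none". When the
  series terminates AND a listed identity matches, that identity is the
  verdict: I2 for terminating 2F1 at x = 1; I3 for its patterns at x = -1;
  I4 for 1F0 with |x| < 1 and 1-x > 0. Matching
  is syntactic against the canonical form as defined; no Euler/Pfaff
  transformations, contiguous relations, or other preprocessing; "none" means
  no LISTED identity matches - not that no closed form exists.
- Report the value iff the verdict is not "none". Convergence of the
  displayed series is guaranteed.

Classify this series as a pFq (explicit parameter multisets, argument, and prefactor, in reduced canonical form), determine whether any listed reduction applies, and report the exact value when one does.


Structural cue: from the first term -1: the denominator's factorial ratio (C = -1, x = 1) is a lower Pochhammer.
Term ratio: r(k) = 1 * (k-9) (k-\frac{4}{7}) / [(k+1) (k+1)] - rational in k, leading ratio 1; with t_0 = -1, classification follows.

The series (x = 1) is 2F1: upper {-9, -\frac{4}{7}}, lower {1}, prefactor -1. Verdict: this is the Chu-Vandermonde identity I2 (terminating 2F1 at x = 1 with n = 9, b = -4/7, c = 1). Value: -\frac{1167923900}{282475249}.


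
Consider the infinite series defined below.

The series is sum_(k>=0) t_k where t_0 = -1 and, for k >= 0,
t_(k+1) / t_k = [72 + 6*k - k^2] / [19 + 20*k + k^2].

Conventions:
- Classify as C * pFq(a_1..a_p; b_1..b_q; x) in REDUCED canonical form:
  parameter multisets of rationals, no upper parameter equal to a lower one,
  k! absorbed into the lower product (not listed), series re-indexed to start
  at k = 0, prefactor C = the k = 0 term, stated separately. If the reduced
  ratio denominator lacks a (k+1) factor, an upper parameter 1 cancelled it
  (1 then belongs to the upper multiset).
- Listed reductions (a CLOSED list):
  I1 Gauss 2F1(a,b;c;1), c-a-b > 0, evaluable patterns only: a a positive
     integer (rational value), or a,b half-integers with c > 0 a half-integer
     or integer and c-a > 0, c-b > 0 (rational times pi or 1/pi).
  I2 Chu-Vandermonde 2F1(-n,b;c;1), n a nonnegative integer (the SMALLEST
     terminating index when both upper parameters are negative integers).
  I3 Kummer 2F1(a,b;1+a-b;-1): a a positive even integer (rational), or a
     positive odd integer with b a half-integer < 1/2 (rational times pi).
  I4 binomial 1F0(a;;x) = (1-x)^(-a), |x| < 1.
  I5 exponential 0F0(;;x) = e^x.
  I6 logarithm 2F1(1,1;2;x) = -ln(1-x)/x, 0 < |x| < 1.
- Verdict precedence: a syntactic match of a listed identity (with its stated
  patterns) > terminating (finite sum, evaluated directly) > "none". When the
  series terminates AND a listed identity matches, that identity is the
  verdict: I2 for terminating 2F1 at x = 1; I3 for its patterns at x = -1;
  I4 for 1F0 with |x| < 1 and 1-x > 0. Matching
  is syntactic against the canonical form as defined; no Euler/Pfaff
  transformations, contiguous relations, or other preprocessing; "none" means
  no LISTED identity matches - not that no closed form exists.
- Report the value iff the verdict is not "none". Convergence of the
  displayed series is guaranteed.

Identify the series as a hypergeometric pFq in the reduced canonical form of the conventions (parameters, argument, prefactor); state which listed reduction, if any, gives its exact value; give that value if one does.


Classification (C = -1): 2F1 with upper {-12, 6}, lower {19}, argument x = -1. Verdict: the Kummer evaluation I3 matches (x = -1; c = 19 equals 1+a-b for upper {-12, 6}: listed pattern). Exact value: -204/5.

Key step: with t_0 = -1, factor the ratio over Q (C = -1, x = -1): negated roots = parameters.
Adjacent-term ratio: r(k) = (-1) * (k-12) (k+6) / [(k+19) (k+1)] - rational in k, leading ratio (-1); with t_0 = -1, classification follows.


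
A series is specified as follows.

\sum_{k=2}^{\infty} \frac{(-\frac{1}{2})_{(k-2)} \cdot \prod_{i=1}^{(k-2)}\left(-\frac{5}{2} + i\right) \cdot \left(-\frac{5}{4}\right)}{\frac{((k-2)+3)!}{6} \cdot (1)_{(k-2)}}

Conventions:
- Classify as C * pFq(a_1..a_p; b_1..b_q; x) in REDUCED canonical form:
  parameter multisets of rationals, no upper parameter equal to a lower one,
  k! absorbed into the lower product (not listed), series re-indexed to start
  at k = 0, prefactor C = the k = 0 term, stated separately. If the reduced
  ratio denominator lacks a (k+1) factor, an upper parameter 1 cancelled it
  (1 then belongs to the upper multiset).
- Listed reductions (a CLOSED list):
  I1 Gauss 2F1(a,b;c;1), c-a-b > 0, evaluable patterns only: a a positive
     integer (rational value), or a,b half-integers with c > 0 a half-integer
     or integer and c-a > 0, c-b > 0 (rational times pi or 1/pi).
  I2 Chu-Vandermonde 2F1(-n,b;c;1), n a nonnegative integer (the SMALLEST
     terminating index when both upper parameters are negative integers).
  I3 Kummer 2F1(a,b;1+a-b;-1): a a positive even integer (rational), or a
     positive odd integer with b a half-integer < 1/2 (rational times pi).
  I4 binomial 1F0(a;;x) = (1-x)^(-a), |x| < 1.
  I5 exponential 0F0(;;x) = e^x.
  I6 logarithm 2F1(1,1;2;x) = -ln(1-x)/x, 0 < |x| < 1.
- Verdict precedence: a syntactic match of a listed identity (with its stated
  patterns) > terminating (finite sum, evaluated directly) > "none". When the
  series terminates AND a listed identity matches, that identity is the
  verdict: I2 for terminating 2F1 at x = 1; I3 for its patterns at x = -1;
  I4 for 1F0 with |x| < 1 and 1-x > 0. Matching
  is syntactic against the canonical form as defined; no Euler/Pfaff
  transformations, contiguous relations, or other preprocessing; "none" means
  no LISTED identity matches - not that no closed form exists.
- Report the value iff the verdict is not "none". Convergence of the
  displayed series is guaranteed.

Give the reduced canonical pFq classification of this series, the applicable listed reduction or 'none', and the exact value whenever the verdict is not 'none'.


Reduced: x = 1, 2F1, upper = {-\frac{3}{2}, -\frac{1}{2}}, lower = {4}, C = -\frac{5}{4}. Verdict (x = 1): Gauss's theorem I1 (half-integer case) applies (x = 1; upper {-\frac{3}{2}, -\frac{1}{2}} half-integers, c = 4 in the evaluable pattern). Hence: \left(-\frac{2048}{441}\right) / \pi.

The tell: with t_0 = -\frac{5}{4}, (1)_k (C = -5/4) is k! itself.
Term ratio: r(k) = 1 * (k-\frac{3}{2}) (k-\frac{1}{2}) / [(k+4) (k+1)] - poly over poly, x = 1 from leading terms; C = -\frac{5}{4} at k = 0.


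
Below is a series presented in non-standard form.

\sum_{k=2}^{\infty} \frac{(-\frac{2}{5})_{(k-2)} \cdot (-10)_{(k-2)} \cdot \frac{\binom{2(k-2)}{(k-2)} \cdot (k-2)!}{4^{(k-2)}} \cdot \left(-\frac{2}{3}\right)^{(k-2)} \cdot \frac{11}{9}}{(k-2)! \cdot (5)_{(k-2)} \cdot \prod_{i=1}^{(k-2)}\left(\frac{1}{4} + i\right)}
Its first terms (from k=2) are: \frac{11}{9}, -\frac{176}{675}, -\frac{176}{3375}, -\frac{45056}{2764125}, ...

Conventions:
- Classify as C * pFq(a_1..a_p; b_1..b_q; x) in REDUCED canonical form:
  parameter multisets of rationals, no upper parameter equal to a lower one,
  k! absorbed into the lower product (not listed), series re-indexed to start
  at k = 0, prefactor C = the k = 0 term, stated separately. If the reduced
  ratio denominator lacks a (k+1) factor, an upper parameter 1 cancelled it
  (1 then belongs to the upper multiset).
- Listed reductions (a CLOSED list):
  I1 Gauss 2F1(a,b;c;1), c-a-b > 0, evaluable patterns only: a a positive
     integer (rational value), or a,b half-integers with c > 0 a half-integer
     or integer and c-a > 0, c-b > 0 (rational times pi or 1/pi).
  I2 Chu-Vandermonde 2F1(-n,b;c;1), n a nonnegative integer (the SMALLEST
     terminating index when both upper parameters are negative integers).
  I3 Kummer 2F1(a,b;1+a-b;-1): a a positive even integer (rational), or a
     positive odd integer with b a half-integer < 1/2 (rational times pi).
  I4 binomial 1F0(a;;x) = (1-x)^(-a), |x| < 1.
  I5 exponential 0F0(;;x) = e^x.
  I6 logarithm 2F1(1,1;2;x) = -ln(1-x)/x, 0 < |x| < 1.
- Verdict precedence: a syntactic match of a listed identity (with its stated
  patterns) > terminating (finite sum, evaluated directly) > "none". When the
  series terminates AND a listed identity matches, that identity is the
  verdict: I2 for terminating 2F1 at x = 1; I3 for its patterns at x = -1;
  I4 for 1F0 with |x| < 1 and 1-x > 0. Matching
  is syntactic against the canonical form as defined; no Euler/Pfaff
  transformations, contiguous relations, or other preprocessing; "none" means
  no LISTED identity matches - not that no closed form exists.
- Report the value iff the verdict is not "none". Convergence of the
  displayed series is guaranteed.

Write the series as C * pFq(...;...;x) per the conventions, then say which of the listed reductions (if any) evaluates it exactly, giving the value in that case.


With C = \frac{11}{9}: the canonical form is 3F2(-10, -\frac{2}{5}, \frac{1}{2}; \frac{5}{4}, 5; -\frac{2}{3}). Verdict: terminating. (-10)_k vanishes past k = 10, leaving a 11-term sum, computed directly. Its exact value is \frac{2301482723169293541053}{2597108442484130859375}.

First insight: t_0 = \frac{11}{9} here, and the lower running product (C = 11/9) is a rising factorial.
Ratio: r(k) = -\frac{2}{3} * (k-10) (k-\frac{2}{5}) (k+\frac{1}{2}) / [(k+\frac{5}{4}) (k+5) (k+1)] - rational in k, leading ratio -\frac{2}{3}; with t_0 = \frac{11}{9}, classification follows.


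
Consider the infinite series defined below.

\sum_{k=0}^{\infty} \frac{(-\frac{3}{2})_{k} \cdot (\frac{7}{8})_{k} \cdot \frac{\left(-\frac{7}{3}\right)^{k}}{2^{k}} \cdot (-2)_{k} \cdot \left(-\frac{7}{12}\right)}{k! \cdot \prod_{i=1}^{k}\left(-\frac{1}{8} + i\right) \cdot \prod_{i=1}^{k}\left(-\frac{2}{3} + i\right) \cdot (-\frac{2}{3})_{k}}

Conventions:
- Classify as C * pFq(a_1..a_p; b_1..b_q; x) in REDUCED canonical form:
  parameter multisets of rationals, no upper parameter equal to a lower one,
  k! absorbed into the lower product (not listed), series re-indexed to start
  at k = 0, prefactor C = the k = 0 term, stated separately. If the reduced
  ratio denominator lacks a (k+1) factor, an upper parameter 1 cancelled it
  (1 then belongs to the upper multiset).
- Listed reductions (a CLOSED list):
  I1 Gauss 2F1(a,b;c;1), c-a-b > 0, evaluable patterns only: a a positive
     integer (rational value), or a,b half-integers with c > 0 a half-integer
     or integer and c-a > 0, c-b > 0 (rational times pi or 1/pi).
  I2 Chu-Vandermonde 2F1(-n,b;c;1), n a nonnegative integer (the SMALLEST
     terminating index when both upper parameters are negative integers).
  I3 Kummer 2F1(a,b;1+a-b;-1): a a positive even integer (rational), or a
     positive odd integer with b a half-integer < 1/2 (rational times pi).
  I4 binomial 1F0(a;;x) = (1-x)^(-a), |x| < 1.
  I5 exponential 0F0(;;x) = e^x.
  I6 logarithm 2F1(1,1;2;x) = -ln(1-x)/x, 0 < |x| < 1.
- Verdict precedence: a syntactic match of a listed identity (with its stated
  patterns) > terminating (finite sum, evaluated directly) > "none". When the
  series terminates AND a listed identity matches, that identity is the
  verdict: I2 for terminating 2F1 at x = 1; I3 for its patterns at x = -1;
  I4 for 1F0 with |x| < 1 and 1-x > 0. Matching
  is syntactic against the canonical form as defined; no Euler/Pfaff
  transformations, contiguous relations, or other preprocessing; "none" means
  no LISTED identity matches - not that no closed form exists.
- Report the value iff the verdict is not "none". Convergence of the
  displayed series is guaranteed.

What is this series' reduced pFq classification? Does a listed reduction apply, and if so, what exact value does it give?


Prefactor -\frac{7}{12}, argument -\frac{7}{6}: 2F2 with upper {-2, -\frac{3}{2}} over lower {-\frac{2}{3}, \frac{1}{3}}. Verdict: terminating (-2 upstairs). 3 nonzero terms in all; added directly. Exact value: -\frac{5747}{1536}.

The tell: with t_0 = -\frac{7}{12}, the parameter 7/8 appears in both the upper and lower lists and cancels.
Step ratio: r(k) = -\frac{7}{6} * (k-2) (k-\frac{3}{2}) / [(k-\frac{2}{3}) (k+\frac{1}{3}) (k+1)] - rational in k. x = -\frac{7}{6}; t_0 = -\frac{7}{12}; negate the roots.


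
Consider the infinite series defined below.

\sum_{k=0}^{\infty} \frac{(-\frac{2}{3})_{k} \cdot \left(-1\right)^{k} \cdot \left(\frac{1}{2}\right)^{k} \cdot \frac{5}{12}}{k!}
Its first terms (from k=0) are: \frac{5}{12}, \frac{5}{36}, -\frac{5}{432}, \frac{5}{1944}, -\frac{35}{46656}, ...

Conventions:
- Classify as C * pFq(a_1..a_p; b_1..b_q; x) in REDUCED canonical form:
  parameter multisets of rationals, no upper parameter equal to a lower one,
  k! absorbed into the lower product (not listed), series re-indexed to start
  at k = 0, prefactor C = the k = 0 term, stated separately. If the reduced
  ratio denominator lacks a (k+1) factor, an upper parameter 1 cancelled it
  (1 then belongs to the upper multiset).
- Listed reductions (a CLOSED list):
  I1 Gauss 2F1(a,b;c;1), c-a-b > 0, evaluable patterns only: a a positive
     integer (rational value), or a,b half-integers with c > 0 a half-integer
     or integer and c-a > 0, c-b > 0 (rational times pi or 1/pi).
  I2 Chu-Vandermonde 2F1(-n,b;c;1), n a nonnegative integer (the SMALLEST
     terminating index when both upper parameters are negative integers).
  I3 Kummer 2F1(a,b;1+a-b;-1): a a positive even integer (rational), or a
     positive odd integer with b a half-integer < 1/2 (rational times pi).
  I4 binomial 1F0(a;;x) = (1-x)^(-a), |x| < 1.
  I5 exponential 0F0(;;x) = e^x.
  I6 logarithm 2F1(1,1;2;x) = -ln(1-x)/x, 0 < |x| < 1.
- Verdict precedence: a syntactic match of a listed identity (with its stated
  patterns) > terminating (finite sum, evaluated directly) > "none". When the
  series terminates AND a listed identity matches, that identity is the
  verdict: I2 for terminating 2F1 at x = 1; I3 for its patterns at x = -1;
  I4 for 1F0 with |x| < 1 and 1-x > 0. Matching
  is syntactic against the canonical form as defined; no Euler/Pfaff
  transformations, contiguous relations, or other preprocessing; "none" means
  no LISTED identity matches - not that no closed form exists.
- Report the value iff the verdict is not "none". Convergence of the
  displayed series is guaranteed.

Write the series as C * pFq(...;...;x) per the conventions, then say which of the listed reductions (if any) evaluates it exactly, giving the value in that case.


With C = \frac{5}{12}: the canonical form is 1F0(-\frac{2}{3}; -; -\frac{1}{2}). Verdict: the I4 binomial reduction applies (the 1F0 binomial series: exponent 2/3, x = -\frac{1}{2}). Exact value: \frac{5}{12} \cdot \left(\frac{3}{2}\right)^{\frac{2}{3}}.

First insight: from the first term \frac{5}{12}: the (-1)^k factor (prefactor 5/12) folds into the argument's sign.
Adjacent-term ratio: r(k) = -\frac{1}{2} * (k-\frac{2}{3}) / [(k+1)] - rational in k. x = -\frac{1}{2}; t_0 = \frac{5}{12}; negate the roots.


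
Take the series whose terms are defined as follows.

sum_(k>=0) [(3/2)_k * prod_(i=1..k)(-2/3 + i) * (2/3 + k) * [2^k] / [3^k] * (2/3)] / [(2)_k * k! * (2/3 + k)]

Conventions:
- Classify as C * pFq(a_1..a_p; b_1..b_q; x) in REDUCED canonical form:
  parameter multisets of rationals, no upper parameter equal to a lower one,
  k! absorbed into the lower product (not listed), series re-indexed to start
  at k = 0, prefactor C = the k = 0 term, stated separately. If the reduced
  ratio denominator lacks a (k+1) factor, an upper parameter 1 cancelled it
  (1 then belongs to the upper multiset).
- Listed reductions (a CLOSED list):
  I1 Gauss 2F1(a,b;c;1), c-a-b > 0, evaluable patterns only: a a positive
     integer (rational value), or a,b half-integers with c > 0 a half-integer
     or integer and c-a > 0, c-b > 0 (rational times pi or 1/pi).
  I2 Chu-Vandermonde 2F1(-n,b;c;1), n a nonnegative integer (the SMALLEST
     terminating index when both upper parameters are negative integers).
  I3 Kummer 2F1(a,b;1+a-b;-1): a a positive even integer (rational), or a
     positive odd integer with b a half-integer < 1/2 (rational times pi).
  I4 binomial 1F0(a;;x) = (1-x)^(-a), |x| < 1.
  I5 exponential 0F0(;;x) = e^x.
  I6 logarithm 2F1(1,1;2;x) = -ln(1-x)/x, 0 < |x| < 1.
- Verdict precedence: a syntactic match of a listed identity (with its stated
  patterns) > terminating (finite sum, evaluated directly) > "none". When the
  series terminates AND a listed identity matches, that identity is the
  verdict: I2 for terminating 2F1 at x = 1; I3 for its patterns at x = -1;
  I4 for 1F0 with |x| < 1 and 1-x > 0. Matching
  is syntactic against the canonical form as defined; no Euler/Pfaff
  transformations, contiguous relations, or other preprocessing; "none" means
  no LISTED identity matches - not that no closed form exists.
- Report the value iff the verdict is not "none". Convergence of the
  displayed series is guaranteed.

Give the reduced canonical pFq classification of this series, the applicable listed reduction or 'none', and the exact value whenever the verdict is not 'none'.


Canonical form: C = 2/3 times 2F1 with upper {1/3, 3/2}, lower {2}, x = 2/3. Verdict: none. A 2F1 with upper {1/3, 3/2} fits none of I1-I6 at x = 2/3; the sum runs forever.

Structural cue: t_0 = 2/3 here, and the running product (C = 2/3) telescopes to a rising factorial.
Adjacent-term ratio: r(k) = (2/3) * (k+1/3) (k+3/2) / [(k+2) (k+1)] ; factor over Q: parameters, x = (2/3), and C = 2/3.


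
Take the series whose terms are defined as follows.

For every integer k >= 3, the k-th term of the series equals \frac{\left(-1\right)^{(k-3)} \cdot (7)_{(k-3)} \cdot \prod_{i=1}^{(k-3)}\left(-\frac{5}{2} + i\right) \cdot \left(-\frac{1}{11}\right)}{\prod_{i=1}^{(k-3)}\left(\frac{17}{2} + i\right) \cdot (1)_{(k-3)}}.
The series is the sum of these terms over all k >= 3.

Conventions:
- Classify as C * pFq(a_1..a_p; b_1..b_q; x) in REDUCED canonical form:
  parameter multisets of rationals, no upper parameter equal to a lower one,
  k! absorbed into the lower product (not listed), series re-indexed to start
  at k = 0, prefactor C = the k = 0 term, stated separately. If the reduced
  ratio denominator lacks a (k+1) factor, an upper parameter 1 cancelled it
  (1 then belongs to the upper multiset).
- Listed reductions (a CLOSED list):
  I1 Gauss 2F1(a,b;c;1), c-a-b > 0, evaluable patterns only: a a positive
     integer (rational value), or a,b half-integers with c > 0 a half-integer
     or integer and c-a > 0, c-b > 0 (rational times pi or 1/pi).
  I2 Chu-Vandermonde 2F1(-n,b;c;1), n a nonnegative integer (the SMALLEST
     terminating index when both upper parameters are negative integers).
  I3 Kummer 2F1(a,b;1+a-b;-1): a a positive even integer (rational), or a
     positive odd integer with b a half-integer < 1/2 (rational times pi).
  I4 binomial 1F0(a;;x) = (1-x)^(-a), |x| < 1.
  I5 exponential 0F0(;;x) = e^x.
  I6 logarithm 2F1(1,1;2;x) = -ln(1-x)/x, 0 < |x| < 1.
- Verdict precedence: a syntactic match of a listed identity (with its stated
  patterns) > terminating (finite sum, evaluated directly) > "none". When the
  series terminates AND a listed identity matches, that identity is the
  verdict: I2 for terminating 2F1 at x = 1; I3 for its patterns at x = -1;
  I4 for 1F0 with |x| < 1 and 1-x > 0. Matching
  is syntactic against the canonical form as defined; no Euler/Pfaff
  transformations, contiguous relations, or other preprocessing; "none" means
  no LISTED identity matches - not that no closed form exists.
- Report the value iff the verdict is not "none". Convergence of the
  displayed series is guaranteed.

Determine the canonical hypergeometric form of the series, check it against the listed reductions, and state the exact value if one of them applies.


Canonical form: C = -\frac{1}{11} times 2F1 with upper {-\frac{3}{2}, 7}, lower {\frac{19}{2}}, x = -1. Verdict: the Kummer evaluation I3 fires (x = -1; c = \frac{19}{2} equals 1+a-b for upper {-\frac{3}{2}, 7}: listed pattern). Sum: \left(-\frac{69615}{1048576}\right) \cdot \pi.

Structural cue: from the first term -\frac{1}{11}: the lower running product (C = -1/11, x = -1) is a rising factorial.
Term ratio: r(k) = -1 * (k-\frac{3}{2}) (k+7) / [(k+\frac{19}{2}) (k+1)] ; factor over Q: parameters, x = -1, and C = -\frac{1}{11}.


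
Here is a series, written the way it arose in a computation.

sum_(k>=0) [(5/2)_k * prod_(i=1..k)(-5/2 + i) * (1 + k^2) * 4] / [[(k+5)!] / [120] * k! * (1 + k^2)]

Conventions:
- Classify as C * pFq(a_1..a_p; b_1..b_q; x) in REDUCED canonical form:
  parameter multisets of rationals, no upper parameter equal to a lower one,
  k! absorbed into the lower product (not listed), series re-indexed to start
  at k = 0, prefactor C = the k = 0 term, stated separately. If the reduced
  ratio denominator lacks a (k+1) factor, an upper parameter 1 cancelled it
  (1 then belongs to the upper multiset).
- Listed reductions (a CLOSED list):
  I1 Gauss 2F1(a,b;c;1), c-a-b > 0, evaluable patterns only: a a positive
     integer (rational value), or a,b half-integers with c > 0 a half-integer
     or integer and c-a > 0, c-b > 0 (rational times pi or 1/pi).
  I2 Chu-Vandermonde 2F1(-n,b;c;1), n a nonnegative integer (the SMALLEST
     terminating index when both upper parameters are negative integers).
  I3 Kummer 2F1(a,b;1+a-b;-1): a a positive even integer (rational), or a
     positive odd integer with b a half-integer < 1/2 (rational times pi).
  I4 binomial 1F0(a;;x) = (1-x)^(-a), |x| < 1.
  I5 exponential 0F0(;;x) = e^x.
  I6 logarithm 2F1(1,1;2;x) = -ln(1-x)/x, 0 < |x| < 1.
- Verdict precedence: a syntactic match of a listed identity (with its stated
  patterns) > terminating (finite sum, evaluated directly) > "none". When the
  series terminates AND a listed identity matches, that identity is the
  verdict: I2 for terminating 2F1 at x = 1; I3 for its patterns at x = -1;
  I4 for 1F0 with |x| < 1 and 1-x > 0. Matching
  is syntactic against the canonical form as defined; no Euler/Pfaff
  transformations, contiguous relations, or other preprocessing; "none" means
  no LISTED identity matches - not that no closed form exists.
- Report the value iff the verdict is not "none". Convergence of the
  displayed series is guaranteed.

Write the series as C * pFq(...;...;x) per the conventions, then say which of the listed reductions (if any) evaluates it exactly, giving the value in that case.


Canonical form: C = 4 times 2F1 with upper {-3/2, 5/2}, lower {6}, x = 1. Verdict: Gauss (I1, half-integer pattern) fires (x = 1; upper {-3/2, 5/2} half-integers, c = 6 in the evaluable pattern). Value: (262144/45045) / pi.

First insight: with t_0 = 4, the denominator's factorial ratio (C = 4, x = 1) is a lower Pochhammer.
Ratio: r(k) = 1 * (k-3/2) (k+5/2) / [(k+6) (k+1)] ; factor over Q: parameters, x = 1, and C = 4.


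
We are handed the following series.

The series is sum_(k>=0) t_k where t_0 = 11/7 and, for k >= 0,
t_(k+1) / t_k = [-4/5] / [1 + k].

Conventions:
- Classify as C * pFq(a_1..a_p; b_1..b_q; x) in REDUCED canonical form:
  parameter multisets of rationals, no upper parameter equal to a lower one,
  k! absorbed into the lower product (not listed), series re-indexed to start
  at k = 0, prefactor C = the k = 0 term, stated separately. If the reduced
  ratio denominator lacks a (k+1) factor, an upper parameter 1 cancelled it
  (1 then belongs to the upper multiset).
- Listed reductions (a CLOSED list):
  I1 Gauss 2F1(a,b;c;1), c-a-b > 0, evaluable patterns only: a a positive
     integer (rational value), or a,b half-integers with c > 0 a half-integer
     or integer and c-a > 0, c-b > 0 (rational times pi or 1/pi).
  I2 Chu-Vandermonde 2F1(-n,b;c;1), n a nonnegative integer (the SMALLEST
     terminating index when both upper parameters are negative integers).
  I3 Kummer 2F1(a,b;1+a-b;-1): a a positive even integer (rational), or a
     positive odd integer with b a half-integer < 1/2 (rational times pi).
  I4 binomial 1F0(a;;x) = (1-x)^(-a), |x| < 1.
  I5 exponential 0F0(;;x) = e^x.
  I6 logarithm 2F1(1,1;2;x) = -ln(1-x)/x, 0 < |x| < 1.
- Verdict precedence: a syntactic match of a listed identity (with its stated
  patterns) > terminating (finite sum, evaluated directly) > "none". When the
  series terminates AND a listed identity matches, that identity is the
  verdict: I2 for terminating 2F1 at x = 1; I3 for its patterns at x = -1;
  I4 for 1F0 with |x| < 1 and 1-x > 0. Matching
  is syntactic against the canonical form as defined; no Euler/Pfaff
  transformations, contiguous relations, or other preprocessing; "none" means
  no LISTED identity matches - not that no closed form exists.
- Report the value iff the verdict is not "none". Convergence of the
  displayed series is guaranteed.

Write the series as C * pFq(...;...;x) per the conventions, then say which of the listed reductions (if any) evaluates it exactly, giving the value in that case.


With C = 11/7: the canonical form is 0F0(-; -; -4/5). Verdict (x = -4/5): exponential (I5) applies (the 0F0 exponential series at x = -4/5). Hence: (11/7) * e^(-4/5).

The tell: from the first term 11/7: the expanded ratio factors over Q; C = 11/7, x = -4/5, roots give parameters.
Term ratio: r(k) = (-4/5) * 1 / [(k+1)] - poly over poly, x = (-4/5) from leading terms; C = 11/7 at k = 0.
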